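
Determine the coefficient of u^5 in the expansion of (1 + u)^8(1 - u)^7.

21

Coefficient of u^5 = Σ_{j} C(8,j)·1^j·C(7,5-j)·(-1)^(5-j) for j from 0 to 5.
= (-21) + 280 + (-980) + 1176 + (-490) + 56 = 21.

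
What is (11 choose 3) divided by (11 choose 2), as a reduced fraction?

C(n,k+1)/C(n,k) = (n−k)/(k+1) = (11−2)/(2+1) = 9/3 = 3.

3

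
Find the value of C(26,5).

65780

C(26,5) = (26·25·24·23·22) / 5! = 7893600 / 120 = 65780.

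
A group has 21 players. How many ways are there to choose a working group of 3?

This is C(21,3) = 1330.

1330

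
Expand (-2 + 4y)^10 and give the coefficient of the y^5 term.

The general term is C(10,j)·(-2)^j·(4y)^(10-j); the y^5 term has j = 5.
C(10,5) = 252.
Coefficient = C(10,5) · (-2)^5 · 4^5 = 252 · (-32) · 1024 = -8257536.

-8257536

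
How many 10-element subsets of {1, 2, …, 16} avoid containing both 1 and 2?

All 10-subsets: C(16,10) = 8008. Those containing both fixed elements: C(14,8) = 3003.
8008 − 3003 = 5005.

5005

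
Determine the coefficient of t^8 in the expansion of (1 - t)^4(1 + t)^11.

99

Coefficient of t^8 = Σ_{j} C(4,j)·(-1)^j·C(11,8-j)·1^(8-j) for j from 0 to 4.
= 165 + (-1320) + 2772 + (-1848) + 330 = 99.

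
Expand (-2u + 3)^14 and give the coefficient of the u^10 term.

The general term is C(14,j)·(-2u)^j·(3)^(14-j); the u^10 term has j = 10.
C(14,10) = 1001.
Coefficient = C(14,10) · (-2)^10 · 3^4 = 1001 · 1024 · 81 = 83026944.

83026944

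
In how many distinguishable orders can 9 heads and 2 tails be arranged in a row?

55

Choose positions for the heads: C(11,9) = 55.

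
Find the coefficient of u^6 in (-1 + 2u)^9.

-5376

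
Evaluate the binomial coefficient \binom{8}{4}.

C(8,4) = (8·7·6·5) / 4! = 1680 / 24 = 70.

70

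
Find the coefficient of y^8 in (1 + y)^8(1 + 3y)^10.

11494222

Coefficient of y^8 = Σ_{j} C(8,j)·1^j·C(10,8-j)·3^(8-j) for j from 0 to 8.
= 295245 + 2099520 + 4286520 + 3429216 + 1190700 + 181440 + 11340 + 240 + 1 = 11494222.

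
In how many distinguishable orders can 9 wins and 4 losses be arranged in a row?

Choose positions for the wins: C(13,9) = 715.

715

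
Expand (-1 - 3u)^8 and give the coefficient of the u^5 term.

The general term is C(8,j)·(-1)^j·(-3u)^(8-j); the u^5 term has j = 3.
C(8,3) = 56.
Coefficient = C(8,3) · (-1)^3 · (-3)^5 = 56 · (-1) · (-243) = 13608.

13608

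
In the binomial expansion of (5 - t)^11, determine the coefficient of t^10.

The general term is C(11,j)·(5)^j·(-t)^(11-j); the t^10 term has j = 1.
C(11,1) = 11.
Coefficient = C(11,1) · 5^1 = 11 · 5 = 55.

55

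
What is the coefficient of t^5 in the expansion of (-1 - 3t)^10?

The general term is C(10,j)·(-1)^j·(-3t)^(10-j); the t^5 term has j = 5.
C(10,5) = 252.
Coefficient = C(10,5) · (-1)^5 · (-3)^5 = 252 · (-1) · (-243) = 61236.

61236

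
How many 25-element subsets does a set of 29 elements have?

C(29,25) = C(29,4) by symmetry.
C(29,4) = (29·28·27·26) / 4! = 570024 / 24 = 23751.

23751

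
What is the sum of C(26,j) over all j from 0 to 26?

67108864

The entries of row 26 sum to 2^26 = 67108864.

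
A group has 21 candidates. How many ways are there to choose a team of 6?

54264

This is C(21,6) = 54264.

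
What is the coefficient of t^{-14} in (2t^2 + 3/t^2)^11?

General term: C(11,j)·(2t^2)^j·(3/t^2)^(11-j), with t-exponent 2j − 2(11−j) = 4j − 22.
Set 4j − 22 = -14: j = 2.
C(11,2) = 55; 2^2 = 4; 3^9 = 19683.
Coefficient = 55 · 4 · 19683 = 4330260.

4330260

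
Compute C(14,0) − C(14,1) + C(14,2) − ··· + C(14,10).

286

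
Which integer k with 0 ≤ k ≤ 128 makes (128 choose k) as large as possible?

C(128,k) is maximized at k = 128/2 = 64.

64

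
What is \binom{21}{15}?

54264

C(21,15) = C(21,6) by symmetry.
C(21,6) = (21·20·19·18·17·16) / 6! = 39070080 / 720 = 54264.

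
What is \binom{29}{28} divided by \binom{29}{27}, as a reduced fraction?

1/14

C(n,k+1)/C(n,k) = (n−k)/(k+1) = (29−27)/(27+1) = 2/28 = 1/14.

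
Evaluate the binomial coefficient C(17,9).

24310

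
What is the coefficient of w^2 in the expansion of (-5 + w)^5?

-1250

The general term is C(5,j)·(-5)^j·(w)^(5-j); the w^2 term has j = 3.
C(5,3) = 10.
Coefficient = C(5,3) · (-5)^3 = 10 · (-125) = -1250.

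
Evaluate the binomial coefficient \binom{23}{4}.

C(23,4) = (23·22·21·20) / 4! = 212520 / 24 = 8855.

8855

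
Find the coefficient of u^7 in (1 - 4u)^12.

The general term is C(12,j)·(1)^j·(-4u)^(12-j); the u^7 term has j = 5.
C(12,5) = 792.
Coefficient = C(12,5) · (-4)^7 = 792 · (-16384) = -12976128.

-12976128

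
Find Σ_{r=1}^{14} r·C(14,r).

114688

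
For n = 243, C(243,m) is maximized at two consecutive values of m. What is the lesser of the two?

121

For odd n = 243, C(243,m) peaks at m = (n−1)/2 and (n+1)/2; the lesser is 121.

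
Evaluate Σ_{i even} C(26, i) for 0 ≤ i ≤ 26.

33554432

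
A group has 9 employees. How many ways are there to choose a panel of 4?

126

This is C(9,4) = 126.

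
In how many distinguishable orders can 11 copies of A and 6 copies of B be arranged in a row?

Choose positions for the A's: C(17,11) = 12376.

12376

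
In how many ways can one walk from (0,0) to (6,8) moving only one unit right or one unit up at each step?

Each path is a sequence of 14 steps with 6 rights: C(14,6) = 3003.

3003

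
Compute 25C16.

2042975

C(25,16) = C(25,9) by symmetry.
C(25,9) = (25·24·23·22·21·20·19·18·17) / 9! = 741354768000 / 362880 = 2042975.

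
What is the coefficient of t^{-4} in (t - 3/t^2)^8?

5670

General term: C(8,j)·(t)^j·(-3/t^2)^(8-j), with t-exponent 1j − 2(8−j) = 3j − 16.
Set 3j − 16 = -4: j = 4.
C(8,4) = 70; 1^4 = 1; (-3)^4 = 81.
Coefficient = 70 · 1 · 81 = 5670.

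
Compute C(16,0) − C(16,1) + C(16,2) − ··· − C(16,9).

-5005

The partial alternating sum Σ_{k=0}^{9} (−1)^k C(16,k) = (−1)^9 C(15,9) = -5005.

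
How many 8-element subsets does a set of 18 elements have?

43758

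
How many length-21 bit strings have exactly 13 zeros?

203490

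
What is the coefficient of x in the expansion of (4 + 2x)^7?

57344

The general term is C(7,j)·(4)^j·(2x)^(7-j); the x^1 term has j = 6.
C(7,6) = 7.
Coefficient = C(7,6) · 4^6 · 2^1 = 7 · 4096 · 2 = 57344.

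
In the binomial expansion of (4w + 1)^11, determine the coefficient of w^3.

10560

The general term is C(11,j)·(4w)^j·(1)^(11-j); the w^3 term has j = 3.
C(11,3) = 165.
Coefficient = C(11,3) · 4^3 = 165 · 64 = 10560.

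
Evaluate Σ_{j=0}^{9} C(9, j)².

By Vandermonde's identity, Σ C(9,j)² = C(18,9) = 48620.

48620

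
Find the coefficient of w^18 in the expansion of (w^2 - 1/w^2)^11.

-11

General term: C(11,j)·(w^2)^j·(-1/w^2)^(11-j), with w-exponent 2j − 2(11−j) = 4j − 22.
Set 4j − 22 = 18: j = 10.
C(11,10) = 11; 1^10 = 1; (-1)^1 = -1.
Coefficient = 11 · 1 · (-1) = -11.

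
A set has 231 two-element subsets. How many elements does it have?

22

n(n−1)/2 = 231 ⇒ n(n−1) = 462. Since 22·21 = 462, n = 22.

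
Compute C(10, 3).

C(10,3) = (10·9·8) / 3! = 720 / 6 = 120.

120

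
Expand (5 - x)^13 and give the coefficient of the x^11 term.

The general term is C(13,j)·(5)^j·(-x)^(13-j); the x^11 term has j = 2.
C(13,2) = 78.
Coefficient = C(13,2) · 5^2 · (-1)^11 = 78 · 25 · (-1) = -1950.

-1950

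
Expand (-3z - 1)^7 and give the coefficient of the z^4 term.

The general term is C(7,j)·(-3z)^j·(-1)^(7-j); the z^4 term has j = 4.
C(7,4) = 35.
Coefficient = C(7,4) · (-3)^4 · (-1)^3 = 35 · 81 · (-1) = -2835.

-2835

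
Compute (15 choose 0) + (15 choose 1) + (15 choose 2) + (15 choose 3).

576

1 + 15 + 105 + 455 = 576.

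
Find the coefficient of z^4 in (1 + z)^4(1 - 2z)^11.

1233

Coefficient of z^4 = Σ_{j} C(4,j)·1^j·C(11,4-j)·(-2)^(4-j) for j from 0 to 4.
= 5280 + (-5280) + 1320 + (-88) + 1 = 1233.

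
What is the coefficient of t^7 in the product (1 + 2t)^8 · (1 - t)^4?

576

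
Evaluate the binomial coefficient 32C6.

906192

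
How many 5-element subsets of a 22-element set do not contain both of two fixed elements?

25194

All 5-subsets: C(22,5) = 26334. Those containing both fixed elements: C(20,3) = 1140.
26334 − 1140 = 25194.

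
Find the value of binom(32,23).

C(32,23) = C(32,9) by symmetry.
C(32,9) = (32·31·30·29·28·27·26·25·24) / 9! = 10178348544000 / 362880 = 28048800.

28048800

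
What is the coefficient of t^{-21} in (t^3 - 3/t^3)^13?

General term: C(13,j)·(t^3)^j·(-3/t^3)^(13-j), with t-exponent 3j − 3(13−j) = 6j − 39.
Set 6j − 39 = -21: j = 3.
C(13,3) = 286; 1^3 = 1; (-3)^10 = 59049.
Coefficient = 286 · 1 · 59049 = 16888014.

16888014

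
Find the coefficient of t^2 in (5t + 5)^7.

The general term is C(7,j)·(5t)^j·(5)^(7-j); the t^2 term has j = 2.
C(7,2) = 21.
Coefficient = C(7,2) · 5^2 · 5^5 = 21 · 25 · 3125 = 1640625.

1640625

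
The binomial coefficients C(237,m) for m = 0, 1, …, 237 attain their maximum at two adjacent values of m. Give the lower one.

For odd n = 237, C(237,m) peaks at m = (n−1)/2 and (n+1)/2; the lower is 118.

118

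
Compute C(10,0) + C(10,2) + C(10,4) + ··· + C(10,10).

512

Even-r terms of row 10 sum to 2^9 = 512.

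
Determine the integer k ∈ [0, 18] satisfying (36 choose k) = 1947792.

6

C(36,k) increases on 0 ≤ k ≤ 18. C(36,5) = 376992 and C(36,6) = 1947792, so k = 6.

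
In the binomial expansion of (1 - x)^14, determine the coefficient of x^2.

91

The general term is C(14,j)·(1)^j·(-x)^(14-j); the x^2 term has j = 12.
C(14,12) = 91.
Coefficient = C(14,12) = 91.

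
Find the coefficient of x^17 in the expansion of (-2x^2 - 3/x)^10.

15360

General term: C(10,j)·(-2x^2)^j·(-3/x)^(10-j), with x-exponent 2j − 1(10−j) = 3j − 10.
Set 3j − 10 = 17: j = 9.
C(10,9) = 10; (-2)^9 = -512; (-3)^1 = -3.
Coefficient = 10 · (-512) · (-3) = 15360.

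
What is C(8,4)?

70

C(8,4) = (8·7·6·5) / 4! = 1680 / 24 = 70.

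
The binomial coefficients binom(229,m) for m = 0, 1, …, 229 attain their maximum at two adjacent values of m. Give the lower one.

For odd n = 229, C(229,m) peaks at m = (n−1)/2 and (n+1)/2; the lower is 114.

114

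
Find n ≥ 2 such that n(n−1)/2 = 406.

29

n(n−1)/2 = 406 ⇒ n(n−1) = 812. Since 29·28 = 812, n = 29.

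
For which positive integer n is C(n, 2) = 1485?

55

n(n−1)/2 = 1485 ⇒ n(n−1) = 2970. Since 55·54 = 2970, n = 55.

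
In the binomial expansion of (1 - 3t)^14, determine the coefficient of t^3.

-9828

The general term is C(14,j)·(1)^j·(-3t)^(14-j); the t^3 term has j = 11.
C(14,11) = 364.
Coefficient = C(14,11) · (-3)^3 = 364 · (-27) = -9828.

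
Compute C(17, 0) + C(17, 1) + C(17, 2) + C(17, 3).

1 + 17 + 136 + 680 = 834.

834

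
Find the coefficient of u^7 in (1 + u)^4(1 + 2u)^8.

23872

Coefficient of u^7 = Σ_{j} C(4,j)·1^j·C(8,7-j)·2^(7-j) for j from 0 to 4.
= 1024 + 7168 + 10752 + 4480 + 448 = 23872.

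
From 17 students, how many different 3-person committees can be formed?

680

This is C(17,3) = 680.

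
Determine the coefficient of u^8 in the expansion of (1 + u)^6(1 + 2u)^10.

522900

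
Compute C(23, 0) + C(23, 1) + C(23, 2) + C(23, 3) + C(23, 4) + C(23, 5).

44552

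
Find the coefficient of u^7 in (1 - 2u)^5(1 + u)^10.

Coefficient of u^7 = Σ_{j} C(5,j)·(-2)^j·C(10,7-j)·1^(7-j) for j from 0 to 5.
= 120 + (-2100) + 10080 + (-16800) + 9600 + (-1440) = -540.

-540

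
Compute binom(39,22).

51021117810

C(39,22) = C(39,17) by symmetry.
C(39,17) = (39·38·37·36·35·34·33·32·31·30·29·28·27·26·25·24·23) / 17! = 18147570172421919989760000 / 355687428096000 = 51021117810.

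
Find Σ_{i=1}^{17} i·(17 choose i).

Since i·C(17,i) = 17·C(16,i−1), the sum is 17·2^16 = 17·65536 = 1114112.

1114112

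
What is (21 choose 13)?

203490

C(21,13) = C(21,8) by symmetry.
C(21,8) = (21·20·19·18·17·16·15·14) / 8! = 8204716800 / 40320 = 203490.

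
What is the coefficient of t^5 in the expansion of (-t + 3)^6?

The general term is C(6,j)·(-t)^j·(3)^(6-j); the t^5 term has j = 5.
C(6,5) = 6.
Coefficient = C(6,5) · (-1)^5 · 3^1 = 6 · (-1) · 3 = -18.

-18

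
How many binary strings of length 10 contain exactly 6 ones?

210

Choose the 6 positions: C(10,6) = 210.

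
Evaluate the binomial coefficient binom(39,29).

635745396

C(39,29) = C(39,10) by symmetry.
C(39,10) = (39·38·37·36·35·34·33·32·31·30) / 10! = 2306992893004800 / 3628800 = 635745396.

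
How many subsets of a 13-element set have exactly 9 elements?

Choose the 9 positions: C(13,9) = 715.

715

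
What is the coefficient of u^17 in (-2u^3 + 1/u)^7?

448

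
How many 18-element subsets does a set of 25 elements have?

480700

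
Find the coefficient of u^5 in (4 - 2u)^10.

The general term is C(10,j)·(4)^j·(-2u)^(10-j); the u^5 term has j = 5.
C(10,5) = 252.
Coefficient = C(10,5) · 4^5 · (-2)^5 = 252 · 1024 · (-32) = -8257536.

-8257536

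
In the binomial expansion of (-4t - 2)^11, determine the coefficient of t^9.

-57671680

The general term is C(11,j)·(-4t)^j·(-2)^(11-j); the t^9 term has j = 9.
C(11,9) = 55.
Coefficient = C(11,9) · (-4)^9 · (-2)^2 = 55 · (-262144) · 4 = -57671680.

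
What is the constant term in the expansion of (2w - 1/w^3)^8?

General term: C(8,j)·(2w)^j·(-1/w^3)^(8-j), with w-exponent 1j − 3(8−j) = 4j − 24.
Set 4j − 24 = 0: j = 6.
C(8,6) = 28; 2^6 = 64; (-1)^2 = 1.
Coefficient = 28 · 64 · 1 = 1792.

1792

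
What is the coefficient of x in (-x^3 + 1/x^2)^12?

-792

General term: C(12,j)·(-x^3)^j·(1/x^2)^(12-j), with x-exponent 3j − 2(12−j) = 5j − 24.
Set 5j − 24 = 1: j = 5.
C(12,5) = 792; (-1)^5 = -1; 1^7 = 1.
Coefficient = 792 · (-1) · 1 = -792.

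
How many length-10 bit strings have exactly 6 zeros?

210

Choose the 6 positions: C(10,6) = 210.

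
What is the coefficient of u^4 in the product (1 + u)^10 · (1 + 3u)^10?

71445

Coefficient of u^4 = Σ_{j} C(10,j)·1^j·C(10,4-j)·3^(4-j) for j from 0 to 4.
= 17010 + 32400 + 18225 + 3600 + 210 = 71445.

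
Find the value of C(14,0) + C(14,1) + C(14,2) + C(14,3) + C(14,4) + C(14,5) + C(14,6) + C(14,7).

1 + 14 + 91 + 364 + 1001 + 2002 + 3003 + 3432 = 9908.

9908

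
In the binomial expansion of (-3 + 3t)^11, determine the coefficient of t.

The general term is C(11,j)·(-3)^j·(3t)^(11-j); the t^1 term has j = 10.
C(11,10) = 11.
Coefficient = C(11,10) · (-3)^10 · 3^1 = 11 · 59049 · 3 = 1948617.

1948617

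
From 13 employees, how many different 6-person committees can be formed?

This is C(13,6) = 1716.

1716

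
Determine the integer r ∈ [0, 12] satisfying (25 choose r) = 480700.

7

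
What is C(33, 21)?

354817320

C(33,21) = C(33,12) by symmetry.
C(33,12) = (33·32·31·30·29·28·27·26·25·24·23·22) / 12! = 169958063987712000 / 479001600 = 354817320.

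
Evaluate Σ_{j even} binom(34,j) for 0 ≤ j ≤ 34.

8589934592

Even-j terms of row 34 sum to 2^33 = 8589934592.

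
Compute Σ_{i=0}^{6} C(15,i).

1 + 15 + 105 + 455 + 1365 + 3003 + 5005 = 9949.

9949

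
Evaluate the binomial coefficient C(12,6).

924

C(12,6) = (12·11·10·9·8·7) / 6! = 665280 / 720 = 924.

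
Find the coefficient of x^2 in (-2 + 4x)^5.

The general term is C(5,j)·(-2)^j·(4x)^(5-j); the x^2 term has j = 3.
C(5,3) = 10.
Coefficient = C(5,3) · (-2)^3 · 4^2 = 10 · (-8) · 16 = -1280.

-1280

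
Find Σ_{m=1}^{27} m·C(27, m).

1811939328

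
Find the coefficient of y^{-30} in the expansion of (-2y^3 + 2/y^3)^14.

1490944

General term: C(14,j)·(-2y^3)^j·(2/y^3)^(14-j), with y-exponent 3j − 3(14−j) = 6j − 42.
Set 6j − 42 = -30: j = 2.
C(14,2) = 91; (-2)^2 = 4; 2^12 = 4096.
Coefficient = 91 · 4 · 4096 = 1490944.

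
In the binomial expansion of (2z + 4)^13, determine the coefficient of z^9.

The general term is C(13,j)·(2z)^j·(4)^(13-j); the z^9 term has j = 9.
C(13,9) = 715.
Coefficient = C(13,9) · 2^9 · 4^4 = 715 · 512 · 256 = 93716480.

93716480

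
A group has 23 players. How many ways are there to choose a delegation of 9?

This is C(23,9) = 817190.

817190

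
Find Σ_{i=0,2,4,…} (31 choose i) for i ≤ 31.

1073741824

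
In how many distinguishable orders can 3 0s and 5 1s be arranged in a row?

56

Choose positions for the 0s: C(8,3) = 56.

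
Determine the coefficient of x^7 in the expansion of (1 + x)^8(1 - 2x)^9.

Coefficient of x^7 = Σ_{j} C(8,j)·1^j·C(9,7-j)·(-2)^(7-j) for j from 0 to 7.
= (-4608) + 43008 + (-112896) + 112896 + (-47040) + 8064 + (-504) + 8 = -1072.

-1072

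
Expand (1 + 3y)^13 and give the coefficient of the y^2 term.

The general term is C(13,j)·(1)^j·(3y)^(13-j); the y^2 term has j = 11.
C(13,11) = 78.
Coefficient = C(13,11) · 3^2 = 78 · 9 = 702.

702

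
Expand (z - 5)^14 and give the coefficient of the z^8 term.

The general term is C(14,j)·(z)^j·(-5)^(14-j); the z^8 term has j = 8.
C(14,8) = 3003.
Coefficient = C(14,8) · (-5)^6 = 3003 · 15625 = 46921875.

46921875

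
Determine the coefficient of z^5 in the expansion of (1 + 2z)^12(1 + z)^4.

Coefficient of z^5 = Σ_{j} C(12,j)·2^j·C(4,5-j)·1^(5-j) for j from 1 to 5.
= 24 + 1056 + 10560 + 31680 + 25344 = 68664.

68664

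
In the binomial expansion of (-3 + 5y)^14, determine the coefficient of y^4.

36942530625

The general term is C(14,j)·(-3)^j·(5y)^(14-j); the y^4 term has j = 10.
C(14,10) = 1001.
Coefficient = C(14,10) · (-3)^10 · 5^4 = 1001 · 59049 · 625 = 36942530625.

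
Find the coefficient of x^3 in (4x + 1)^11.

10560

The general term is C(11,j)·(4x)^j·(1)^(11-j); the x^3 term has j = 3.
C(11,3) = 165.
Coefficient = C(11,3) · 4^3 = 165 · 64 = 10560.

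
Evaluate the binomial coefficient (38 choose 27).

1203322288

C(38,27) = C(38,11) by symmetry.
C(38,11) = (38·37·36·35·34·33·32·31·30·29·28) / 11! = 48032775105638400 / 39916800 = 1203322288.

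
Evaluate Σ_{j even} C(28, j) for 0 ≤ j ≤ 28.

134217728

Half of (1+1)^28 + (1−1)^28 gives the even-index sum: 2^27 = 134217728.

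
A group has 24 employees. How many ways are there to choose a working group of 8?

735471

This is C(24,8) = 735471.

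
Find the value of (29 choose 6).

475020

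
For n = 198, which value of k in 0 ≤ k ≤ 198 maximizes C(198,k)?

99

C(198,k) is maximized at k = 198/2 = 99.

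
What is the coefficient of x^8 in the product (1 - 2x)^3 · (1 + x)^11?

33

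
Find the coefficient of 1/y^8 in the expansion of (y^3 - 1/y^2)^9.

General term: C(9,j)·(y^3)^j·(-1/y^2)^(9-j), with y-exponent 3j − 2(9−j) = 5j − 18.
Set 5j − 18 = -8: j = 2.
C(9,2) = 36; 1^2 = 1; (-1)^7 = -1.
Coefficient = 36 · 1 · (-1) = -36.

-36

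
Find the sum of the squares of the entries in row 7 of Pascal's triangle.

3432

Σ C(7,k)² is the coefficient of x^7 in (1+x)^7(1+x)^7 = (1+x)^14, i.e. C(14,7) = 3432.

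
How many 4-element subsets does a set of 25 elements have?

12650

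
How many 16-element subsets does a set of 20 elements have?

4845

C(20,16) = C(20,4) by symmetry.
C(20,4) = (20·19·18·17) / 4! = 116280 / 24 = 4845.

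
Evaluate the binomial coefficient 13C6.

C(13,6) = (13·12·11·10·9·8) / 6! = 1235520 / 720 = 1716.

1716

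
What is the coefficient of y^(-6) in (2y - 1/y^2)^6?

60

General term: C(6,j)·(2y)^j·(-1/y^2)^(6-j), with y-exponent 1j − 2(6−j) = 3j − 12.
Set 3j − 12 = -6: j = 2.
C(6,2) = 15; 2^2 = 4; (-1)^4 = 1.
Coefficient = 15 · 4 · 1 = 60.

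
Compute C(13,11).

C(13,11) = C(13,2) by symmetry.
C(13,2) = (13·12) / 2! = 156 / 2 = 78.

78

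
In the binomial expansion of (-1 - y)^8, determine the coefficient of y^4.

The general term is C(8,j)·(-1)^j·(-y)^(8-j); the y^4 term has j = 4.
C(8,4) = 70.
Coefficient = C(8,4) = 70.

70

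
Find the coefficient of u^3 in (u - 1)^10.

The general term is C(10,j)·(u)^j·(-1)^(10-j); the u^3 term has j = 3.
C(10,3) = 120.
Coefficient = C(10,3) · (-1)^7 = 120 · (-1) = -120.

-120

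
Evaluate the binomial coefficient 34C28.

1344904

C(34,28) = C(34,6) by symmetry.
C(34,6) = (34·33·32·31·30·29) / 6! = 968330880 / 720 = 1344904.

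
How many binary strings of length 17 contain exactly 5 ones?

Choose the 5 positions: C(17,5) = 6188.

6188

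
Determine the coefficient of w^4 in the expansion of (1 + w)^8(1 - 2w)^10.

Coefficient of w^4 = Σ_{j} C(8,j)·1^j·C(10,4-j)·(-2)^(4-j) for j from 0 to 4.
= 3360 + (-7680) + 5040 + (-1120) + 70 = -330.

-330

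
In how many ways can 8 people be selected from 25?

This is C(25,8) = 1081575.

1081575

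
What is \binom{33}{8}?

13884156

C(33,8) = (33·32·31·30·29·28·27·26) / 8! = 559809169920 / 40320 = 13884156.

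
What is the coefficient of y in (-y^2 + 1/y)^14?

General term: C(14,j)·(-y^2)^j·(1/y)^(14-j), with y-exponent 2j − 1(14−j) = 3j − 14.
Set 3j − 14 = 1: j = 5.
C(14,5) = 2002; (-1)^5 = -1; 1^9 = 1.
Coefficient = 2002 · (-1) · 1 = -2002.

-2002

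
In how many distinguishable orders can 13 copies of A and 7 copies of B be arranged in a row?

Choose positions for the A's: C(20,13) = 77520.

77520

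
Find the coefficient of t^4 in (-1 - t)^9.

-126

The general term is C(9,j)·(-1)^j·(-t)^(9-j); the t^4 term has j = 5.
C(9,5) = 126.
Coefficient = C(9,5) · (-1)^5 = 126 · (-1) = -126.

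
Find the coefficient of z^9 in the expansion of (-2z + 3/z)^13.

General term: C(13,j)·(-2z)^j·(3/z)^(13-j), with z-exponent 1j − 1(13−j) = 2j − 13.
Set 2j − 13 = 9: j = 11.
C(13,11) = 78; (-2)^11 = -2048; 3^2 = 9.
Coefficient = 78 · (-2048) · 9 = -1437696.

-1437696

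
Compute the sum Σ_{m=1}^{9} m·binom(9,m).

Differentiating (1+x)^9 and setting x=1: Σ m·C(9,m) = 9·2^8 = 2304.

2304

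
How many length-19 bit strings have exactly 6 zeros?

Choose the 6 positions: C(19,6) = 27132.

27132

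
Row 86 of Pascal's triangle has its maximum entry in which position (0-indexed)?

43

C(86,k) is maximized at k = 86/2 = 43.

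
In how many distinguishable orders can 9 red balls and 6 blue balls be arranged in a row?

Choose positions for the red balls: C(15,9) = 5005.

5005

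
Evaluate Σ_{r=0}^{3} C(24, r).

1 + 24 + 276 + 2024 = 2325.

2325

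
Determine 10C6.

210

C(10,6) = C(10,4) by symmetry.
C(10,4) = (10·9·8·7) / 4! = 5040 / 24 = 210.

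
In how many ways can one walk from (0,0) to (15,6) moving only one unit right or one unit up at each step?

Each path is a sequence of 21 steps with 15 rights: C(21,15) = 54264.

54264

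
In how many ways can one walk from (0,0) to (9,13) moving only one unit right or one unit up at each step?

497420

Each path is a sequence of 22 steps with 9 rights: C(22,9) = 497420.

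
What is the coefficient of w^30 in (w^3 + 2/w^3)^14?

364

General term: C(14,j)·(w^3)^j·(2/w^3)^(14-j), with w-exponent 3j − 3(14−j) = 6j − 42.
Set 6j − 42 = 30: j = 12.
C(14,12) = 91; 1^12 = 1; 2^2 = 4.
Coefficient = 91 · 1 · 4 = 364.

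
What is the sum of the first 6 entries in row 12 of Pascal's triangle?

1 + 12 + 66 + 220 + 495 + 792 = 1586.

1586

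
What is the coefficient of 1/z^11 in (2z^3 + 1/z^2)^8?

16

General term: C(8,j)·(2z^3)^j·(1/z^2)^(8-j), with z-exponent 3j − 2(8−j) = 5j − 16.
Set 5j − 16 = -11: j = 1.
C(8,1) = 8; 2^1 = 2; 1^7 = 1.
Coefficient = 8 · 2 · 1 = 16.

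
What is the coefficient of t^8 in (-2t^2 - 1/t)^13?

-219648

General term: C(13,j)·(-2t^2)^j·(-1/t)^(13-j), with t-exponent 2j − 1(13−j) = 3j − 13.
Set 3j − 13 = 8: j = 7.
C(13,7) = 1716; (-2)^7 = -128; (-1)^6 = 1.
Coefficient = 1716 · (-128) · 1 = -219648.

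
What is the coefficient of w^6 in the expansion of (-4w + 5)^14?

The general term is C(14,j)·(-4w)^j·(5)^(14-j); the w^6 term has j = 6.
C(14,6) = 3003.
Coefficient = C(14,6) · (-4)^6 · 5^8 = 3003 · 4096 · 390625 = 4804800000000.

4804800000000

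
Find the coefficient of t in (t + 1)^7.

7

The general term is C(7,j)·(t)^j·(1)^(7-j); the t^1 term has j = 1.
C(7,1) = 7.
Coefficient = C(7,1) = 7.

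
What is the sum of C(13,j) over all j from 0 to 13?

Setting x = 1 in (1+x)^13 gives Σ C(13,j) = 2^13 = 8192.

8192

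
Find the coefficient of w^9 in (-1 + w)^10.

The general term is C(10,j)·(-1)^j·(w)^(10-j); the w^9 term has j = 1.
C(10,1) = 10.
Coefficient = C(10,1) · (-1)^1 = 10 · (-1) = -10.

-10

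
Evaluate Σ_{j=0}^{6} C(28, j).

499178

1 + 28 + 378 + 3276 + 20475 + 98280 + 376740 = 499178.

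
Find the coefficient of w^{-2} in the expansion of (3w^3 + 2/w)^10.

103680

General term: C(10,j)·(3w^3)^j·(2/w)^(10-j), with w-exponent 3j − 1(10−j) = 4j − 10.
Set 4j − 10 = -2: j = 2.
C(10,2) = 45; 3^2 = 9; 2^8 = 256.
Coefficient = 45 · 9 · 256 = 103680.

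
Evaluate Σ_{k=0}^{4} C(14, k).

1 + 14 + 91 + 364 + 1001 = 1471.

1471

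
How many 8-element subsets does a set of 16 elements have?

C(16,8) = (16·15·14·13·12·11·10·9) / 8! = 518918400 / 40320 = 12870.

12870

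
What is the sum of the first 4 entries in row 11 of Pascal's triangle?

1 + 11 + 55 + 165 = 232.

232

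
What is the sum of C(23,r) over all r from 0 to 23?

The entries of row 23 sum to 2^23 = 8388608.

8388608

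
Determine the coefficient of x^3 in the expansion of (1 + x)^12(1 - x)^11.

-11

Coefficient of x^3 = Σ_{j} C(12,j)·1^j·C(11,3-j)·(-1)^(3-j) for j from 0 to 3.
= (-165) + 660 + (-726) + 220 = -11.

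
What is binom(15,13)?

C(15,13) = C(15,2) by symmetry.
C(15,2) = (15·14) / 2! = 210 / 2 = 105.

105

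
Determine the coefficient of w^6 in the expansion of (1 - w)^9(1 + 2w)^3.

168

Coefficient of w^6 = Σ_{j} C(9,j)·(-1)^j·C(3,6-j)·2^(6-j) for j from 3 to 6.
= (-672) + 1512 + (-756) + 84 = 168.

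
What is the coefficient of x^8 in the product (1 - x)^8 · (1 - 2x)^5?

Coefficient of x^8 = Σ_{j} C(8,j)·(-1)^j·C(5,8-j)·(-2)^(8-j) for j from 3 to 8.
= 1792 + 5600 + 4480 + 1120 + 80 + 1 = 13073.

13073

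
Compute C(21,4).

C(21,4) = (21·20·19·18) / 4! = 143640 / 24 = 5985.

5985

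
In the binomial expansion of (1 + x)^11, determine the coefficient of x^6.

The general term is C(11,j)·(1)^j·(x)^(11-j); the x^6 term has j = 5.
C(11,5) = 462.
Coefficient = C(11,5) = 462.

462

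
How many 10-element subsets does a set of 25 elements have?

3268760

C(25,10) = (25·24·23·22·21·20·19·18·17·16) / 10! = 11861676288000 / 3628800 = 3268760.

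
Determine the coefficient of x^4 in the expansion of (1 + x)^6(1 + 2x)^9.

Coefficient of x^4 = Σ_{j} C(6,j)·1^j·C(9,4-j)·2^(4-j) for j from 0 to 4.
= 2016 + 4032 + 2160 + 360 + 15 = 8583.

8583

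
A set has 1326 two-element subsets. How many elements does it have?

52

n(n−1)/2 = 1326 ⇒ n(n−1) = 2652. Since 52·51 = 2652, n = 52.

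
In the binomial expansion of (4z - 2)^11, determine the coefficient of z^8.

The general term is C(11,j)·(4z)^j·(-2)^(11-j); the z^8 term has j = 8.
C(11,8) = 165.
Coefficient = C(11,8) · 4^8 · (-2)^3 = 165 · 65536 · (-8) = -86507520.

-86507520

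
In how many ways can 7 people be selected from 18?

This is C(18,7) = 31824.

31824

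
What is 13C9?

C(13,9) = C(13,4) by symmetry.
C(13,4) = (13·12·11·10) / 4! = 17160 / 24 = 715.

715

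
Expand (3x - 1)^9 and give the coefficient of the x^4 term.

-10206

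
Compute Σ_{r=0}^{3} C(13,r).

1 + 13 + 78 + 286 = 378.

378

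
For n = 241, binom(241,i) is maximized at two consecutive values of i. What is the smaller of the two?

120

For odd n = 241, C(241,i) peaks at i = (n−1)/2 and (n+1)/2; the smaller is 120.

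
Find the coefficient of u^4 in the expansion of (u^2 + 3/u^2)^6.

135

General term: C(6,j)·(u^2)^j·(3/u^2)^(6-j), with u-exponent 2j − 2(6−j) = 4j − 12.
Set 4j − 12 = 4: j = 4.
C(6,4) = 15; 1^4 = 1; 3^2 = 9.
Coefficient = 15 · 1 · 9 = 135.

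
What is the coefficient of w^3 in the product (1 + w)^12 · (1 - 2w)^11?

88

Coefficient of w^3 = Σ_{j} C(12,j)·1^j·C(11,3-j)·(-2)^(3-j) for j from 0 to 3.
= (-1320) + 2640 + (-1452) + 220 = 88.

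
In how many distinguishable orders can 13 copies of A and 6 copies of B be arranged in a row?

27132

Choose positions for the A's: C(19,13) = 27132.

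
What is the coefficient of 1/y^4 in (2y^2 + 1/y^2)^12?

General term: C(12,j)·(2y^2)^j·(1/y^2)^(12-j), with y-exponent 2j − 2(12−j) = 4j − 24.
Set 4j − 24 = -4: j = 5.
C(12,5) = 792; 2^5 = 32; 1^7 = 1.
Coefficient = 792 · 32 · 1 = 25344.

25344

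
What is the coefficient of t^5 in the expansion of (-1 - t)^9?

-126

The general term is C(9,j)·(-1)^j·(-t)^(9-j); the t^5 term has j = 4.
C(9,4) = 126.
Coefficient = C(9,4) · (-1)^5 = 126 · (-1) = -126.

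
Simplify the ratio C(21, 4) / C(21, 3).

9/2

C(n,k+1)/C(n,k) = (n−k)/(k+1) = (21−3)/(3+1) = 18/4 = 9/2.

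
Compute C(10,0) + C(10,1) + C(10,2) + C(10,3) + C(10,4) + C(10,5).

638

1 + 10 + 45 + 120 + 210 + 252 = 638.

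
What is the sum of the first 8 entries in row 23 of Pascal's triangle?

1 + 23 + 253 + 1771 + 8855 + 33649 + 100947 + 245157 = 390656.

390656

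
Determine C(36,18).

C(36,18) = (36·35·34·33·32·31·30·29·28·27·26·25·24·23·22·21·20·19) / 18! = 58102407620643984998400000 / 6402373705728000 = 9075135300.

9075135300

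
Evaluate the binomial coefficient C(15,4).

C(15,4) = (15·14·13·12) / 4! = 32760 / 24 = 1365.

1365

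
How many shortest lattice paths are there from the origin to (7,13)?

Each path is a sequence of 20 steps with 7 rights: C(20,7) = 77520.

77520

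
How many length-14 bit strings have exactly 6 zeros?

Choose the 6 positions: C(14,6) = 3003.

3003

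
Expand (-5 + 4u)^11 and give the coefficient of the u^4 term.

-6600000000

The general term is C(11,j)·(-5)^j·(4u)^(11-j); the u^4 term has j = 7.
C(11,7) = 330.
Coefficient = C(11,7) · (-5)^7 · 4^4 = 330 · (-78125) · 256 = -6600000000.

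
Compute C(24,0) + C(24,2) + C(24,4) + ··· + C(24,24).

Half of (1+1)^24 + (1−1)^24 gives the even-index sum: 2^23 = 8388608.

8388608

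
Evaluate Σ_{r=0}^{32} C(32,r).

The entries of row 32 sum to 2^32 = 4294967296.

4294967296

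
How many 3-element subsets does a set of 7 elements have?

35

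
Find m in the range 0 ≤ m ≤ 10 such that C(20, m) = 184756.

C(20,m) increases on 0 ≤ m ≤ 10. C(20,9) = 167960 and C(20,10) = 184756, so m = 10.

10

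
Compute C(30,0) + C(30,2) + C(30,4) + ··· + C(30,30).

536870912

Half of (1+1)^30 + (1−1)^30 gives the even-index sum: 2^29 = 536870912.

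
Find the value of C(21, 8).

203490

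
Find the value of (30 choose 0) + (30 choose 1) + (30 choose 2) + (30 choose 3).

1 + 30 + 435 + 4060 = 4526.

4526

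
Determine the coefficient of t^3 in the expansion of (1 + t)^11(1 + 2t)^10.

Coefficient of t^3 = Σ_{j} C(11,j)·1^j·C(10,3-j)·2^(3-j) for j from 0 to 3.
= 960 + 1980 + 1100 + 165 = 4205.

4205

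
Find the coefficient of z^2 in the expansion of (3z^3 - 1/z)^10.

General term: C(10,j)·(3z^3)^j·(-1/z)^(10-j), with z-exponent 3j − 1(10−j) = 4j − 10.
Set 4j − 10 = 2: j = 3.
C(10,3) = 120; 3^3 = 27; (-1)^7 = -1.
Coefficient = 120 · 27 · (-1) = -3240.

-3240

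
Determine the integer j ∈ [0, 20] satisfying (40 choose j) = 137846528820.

20

C(40,j) increases on 0 ≤ j ≤ 20. C(40,19) = 131282408400 and C(40,20) = 137846528820, so j = 20.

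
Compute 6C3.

20

C(6,3) = (6·5·4) / 3! = 120 / 6 = 20.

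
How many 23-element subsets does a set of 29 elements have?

475020

C(29,23) = C(29,6) by symmetry.
C(29,6) = (29·28·27·26·25·24) / 6! = 342014400 / 720 = 475020.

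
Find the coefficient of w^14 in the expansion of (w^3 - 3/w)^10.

General term: C(10,j)·(w^3)^j·(-3/w)^(10-j), with w-exponent 3j − 1(10−j) = 4j − 10.
Set 4j − 10 = 14: j = 6.
C(10,6) = 210; 1^6 = 1; (-3)^4 = 81.
Coefficient = 210 · 1 · 81 = 17010.

17010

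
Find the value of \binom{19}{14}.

11628

C(19,14) = C(19,5) by symmetry.
C(19,5) = (19·18·17·16·15) / 5! = 1395360 / 120 = 11628.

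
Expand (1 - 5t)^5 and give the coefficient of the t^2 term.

The general term is C(5,j)·(1)^j·(-5t)^(5-j); the t^2 term has j = 3.
C(5,3) = 10.
Coefficient = C(5,3) · (-5)^2 = 10 · 25 = 250.

250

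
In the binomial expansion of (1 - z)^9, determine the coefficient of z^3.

-84

The general term is C(9,j)·(1)^j·(-z)^(9-j); the z^3 term has j = 6.
C(9,6) = 84.
Coefficient = C(9,6) · (-1)^3 = 84 · (-1) = -84.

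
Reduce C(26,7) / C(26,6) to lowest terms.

20/7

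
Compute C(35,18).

C(35,18) = C(35,17) by symmetry.
C(35,17) = (35·34·33·32·31·30·29·28·27·26·25·24·23·22·21·20·19) / 17! = 1613955767240110694400000 / 355687428096000 = 4537567650.

4537567650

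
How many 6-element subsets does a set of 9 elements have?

84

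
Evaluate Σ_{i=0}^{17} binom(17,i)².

2333606220

Σ C(17,i)² is the coefficient of x^17 in (1+x)^17(1+x)^17 = (1+x)^34, i.e. C(34,17) = 2333606220.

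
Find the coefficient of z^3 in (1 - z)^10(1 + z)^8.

Coefficient of z^3 = Σ_{j} C(10,j)·(-1)^j·C(8,3-j)·1^(3-j) for j from 0 to 3.
= 56 + (-280) + 360 + (-120) = 16.

16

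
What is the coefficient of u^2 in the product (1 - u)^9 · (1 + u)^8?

-8

Coefficient of u^2 = Σ_{j} C(9,j)·(-1)^j·C(8,2-j)·1^(2-j) for j from 0 to 2.
= 28 + (-72) + 36 = -8.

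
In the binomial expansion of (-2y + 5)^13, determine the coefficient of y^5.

-16087500000

The general term is C(13,j)·(-2y)^j·(5)^(13-j); the y^5 term has j = 5.
C(13,5) = 1287.
Coefficient = C(13,5) · (-2)^5 · 5^8 = 1287 · (-32) · 390625 = -16087500000.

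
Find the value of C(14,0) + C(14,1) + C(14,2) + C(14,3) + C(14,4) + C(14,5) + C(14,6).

6476

1 + 14 + 91 + 364 + 1001 + 2002 + 3003 = 6476.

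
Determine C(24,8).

735471

C(24,8) = (24·23·22·21·20·19·18·17) / 8! = 29654190720 / 40320 = 735471.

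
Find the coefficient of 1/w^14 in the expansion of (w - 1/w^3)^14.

General term: C(14,j)·(w)^j·(-1/w^3)^(14-j), with w-exponent 1j − 3(14−j) = 4j − 42.
Set 4j − 42 = -14: j = 7.
C(14,7) = 3432; 1^7 = 1; (-1)^7 = -1.
Coefficient = 3432 · 1 · (-1) = -3432.

-3432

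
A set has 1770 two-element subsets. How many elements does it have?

60

n(n−1)/2 = 1770 ⇒ n(n−1) = 3540. Since 60·59 = 3540, n = 60.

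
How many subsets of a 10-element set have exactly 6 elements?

210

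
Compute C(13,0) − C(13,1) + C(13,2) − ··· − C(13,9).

The partial alternating sum Σ_{k=0}^{9} (−1)^k C(13,k) = (−1)^9 C(12,9) = -220.

-220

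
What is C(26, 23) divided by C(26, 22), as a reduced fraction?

4/23

C(n,k+1)/C(n,k) = (n−k)/(k+1) = (26−22)/(22+1) = 4/23.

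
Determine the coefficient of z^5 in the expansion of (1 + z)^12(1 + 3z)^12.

Coefficient of z^5 = Σ_{j} C(12,j)·1^j·C(12,5-j)·3^(5-j) for j from 0 to 5.
= 192456 + 481140 + 392040 + 130680 + 17820 + 792 = 1214928.

1214928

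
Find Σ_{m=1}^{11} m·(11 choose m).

11264

Since m·C(11,m) = 11·C(10,m−1), the sum is 11·2^10 = 11·1024 = 11264.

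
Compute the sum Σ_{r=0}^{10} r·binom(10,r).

5120

Differentiating (1+x)^10 and setting x=1: Σ r·C(10,r) = 10·2^9 = 5120.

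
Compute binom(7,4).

35

C(7,4) = C(7,3) by symmetry.
C(7,3) = (7·6·5) / 3! = 210 / 6 = 35.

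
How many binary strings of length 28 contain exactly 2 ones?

Choose the 2 positions: C(28,2) = 378.

378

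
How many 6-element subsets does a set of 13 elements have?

1716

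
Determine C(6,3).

20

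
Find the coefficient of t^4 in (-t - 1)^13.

-715

The general term is C(13,j)·(-t)^j·(-1)^(13-j); the t^4 term has j = 4.
C(13,4) = 715.
Coefficient = C(13,4) · (-1)^9 = 715 · (-1) = -715.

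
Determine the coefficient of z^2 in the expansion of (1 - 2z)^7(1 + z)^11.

-15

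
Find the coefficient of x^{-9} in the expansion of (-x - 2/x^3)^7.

General term: C(7,j)·(-x)^j·(-2/x^3)^(7-j), with x-exponent 1j − 3(7−j) = 4j − 21.
Set 4j − 21 = -9: j = 3.
C(7,3) = 35; (-1)^3 = -1; (-2)^4 = 16.
Coefficient = 35 · (-1) · 16 = -560.

-560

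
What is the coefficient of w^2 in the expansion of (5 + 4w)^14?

355468750000

The general term is C(14,j)·(5)^j·(4w)^(14-j); the w^2 term has j = 12.
C(14,12) = 91.
Coefficient = C(14,12) · 5^12 · 4^2 = 91 · 244140625 · 16 = 355468750000.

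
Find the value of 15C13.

105

C(15,13) = C(15,2) by symmetry.
C(15,2) = (15·14) / 2! = 210 / 2 = 105.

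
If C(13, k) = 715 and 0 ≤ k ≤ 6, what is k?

4

C(13,k) increases on 0 ≤ k ≤ 6. C(13,3) = 286 and C(13,4) = 715, so k = 4.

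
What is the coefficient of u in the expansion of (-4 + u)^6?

The general term is C(6,j)·(-4)^j·(u)^(6-j); the u^1 term has j = 5.
C(6,5) = 6.
Coefficient = C(6,5) · (-4)^5 = 6 · (-1024) = -6144.

-6144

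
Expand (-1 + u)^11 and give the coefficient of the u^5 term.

462

The general term is C(11,j)·(-1)^j·(u)^(11-j); the u^5 term has j = 6.
C(11,6) = 462.
Coefficient = C(11,6) = 462.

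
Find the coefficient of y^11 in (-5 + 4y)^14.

-190840832000

The general term is C(14,j)·(-5)^j·(4y)^(14-j); the y^11 term has j = 3.
C(14,3) = 364.
Coefficient = C(14,3) · (-5)^3 · 4^11 = 364 · (-125) · 4194304 = -190840832000.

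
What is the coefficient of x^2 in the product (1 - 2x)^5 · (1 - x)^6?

115

Coefficient of x^2 = Σ_{j} C(5,j)·(-2)^j·C(6,2-j)·(-1)^(2-j) for j from 0 to 2.
= 15 + 60 + 40 = 115.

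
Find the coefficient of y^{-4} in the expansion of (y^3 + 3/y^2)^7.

General term: C(7,j)·(y^3)^j·(3/y^2)^(7-j), with y-exponent 3j − 2(7−j) = 5j − 14.
Set 5j − 14 = -4: j = 2.
C(7,2) = 21; 1^2 = 1; 3^5 = 243.
Coefficient = 21 · 1 · 243 = 5103.

5103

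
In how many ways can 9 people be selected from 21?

This is C(21,9) = 293930.

293930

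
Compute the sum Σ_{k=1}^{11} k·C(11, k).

11264

Differentiating (1+x)^11 and setting x=1: Σ k·C(11,k) = 11·2^10 = 11264.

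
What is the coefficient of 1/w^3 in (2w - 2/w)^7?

General term: C(7,j)·(2w)^j·(-2/w)^(7-j), with w-exponent 1j − 1(7−j) = 2j − 7.
Set 2j − 7 = -3: j = 2.
C(7,2) = 21; 2^2 = 4; (-2)^5 = -32.
Coefficient = 21 · 4 · (-32) = -2688.

-2688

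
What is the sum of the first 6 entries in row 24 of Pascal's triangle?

55455

1 + 24 + 276 + 2024 + 10626 + 42504 = 55455.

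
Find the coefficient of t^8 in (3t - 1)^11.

The general term is C(11,j)·(3t)^j·(-1)^(11-j); the t^8 term has j = 8.
C(11,8) = 165.
Coefficient = C(11,8) · 3^8 · (-1)^3 = 165 · 6561 · (-1) = -1082565.

-1082565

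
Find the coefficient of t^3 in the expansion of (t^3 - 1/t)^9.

General term: C(9,j)·(t^3)^j·(-1/t)^(9-j), with t-exponent 3j − 1(9−j) = 4j − 9.
Set 4j − 9 = 3: j = 3.
C(9,3) = 84; 1^3 = 1; (-1)^6 = 1.
Coefficient = 84 · 1 · 1 = 84.

84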